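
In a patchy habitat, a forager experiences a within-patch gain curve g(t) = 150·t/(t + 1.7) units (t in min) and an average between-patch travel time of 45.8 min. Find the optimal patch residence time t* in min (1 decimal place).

8.8 min

Optimal t* satisfies g'(t*) = g(t*)/(T + t*).
g'(t) = 150·1.7/(t + 1.7)². Setting 150·1.7/(t+1.7)² = 150t/[(t+1.7)(45.8+t)] gives 1.7(45.8+t) = t(t+1.7), so t² = 1.7×45.8 = 77.86.
t* = √77.86 = 8.824 min.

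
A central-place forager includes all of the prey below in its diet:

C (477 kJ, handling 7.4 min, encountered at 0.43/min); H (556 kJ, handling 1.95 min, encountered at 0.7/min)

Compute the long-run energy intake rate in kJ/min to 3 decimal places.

R = Σλ_iE_i / (1 + Σλ_ih_i)
Numerator: 0.43×477 + 0.7×556 = 594.3
Denominator: 1 + 0.43×7.4 + 0.7×1.95 = 5.547
R = 594.3/5.547 = 107.1 kJ/min

107.141 kJ/min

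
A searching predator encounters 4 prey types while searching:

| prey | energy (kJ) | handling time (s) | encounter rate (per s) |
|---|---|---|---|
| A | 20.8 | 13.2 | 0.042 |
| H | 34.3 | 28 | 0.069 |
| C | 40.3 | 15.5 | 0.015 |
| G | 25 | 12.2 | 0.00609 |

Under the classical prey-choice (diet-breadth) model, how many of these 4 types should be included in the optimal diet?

4

E/h in descending order: C 2.6, G 2.05, A 1.58, H 1.22 kJ/s. The optimal diet is the largest prefix of this list for which every included type satisfies E_i/h_i > R on the types above it.
Rate on top 1: 0.4905. G: 2.05 > 0.4905 → include.
Rate on top 2: 0.5791. A: 1.58 > 0.5791 → include.
Rate on top 3: 0.876. H: 1.22 > 0.876 → include.
Optimal diet: C, G, A, H — 4 of 4 types.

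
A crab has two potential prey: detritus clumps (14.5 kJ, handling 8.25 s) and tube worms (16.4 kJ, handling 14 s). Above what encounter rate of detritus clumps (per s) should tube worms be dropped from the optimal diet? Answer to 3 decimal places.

At the threshold, the rate on detritus clumps alone equals the profitability of tube worms: λ·14.5/(1 + λ·8.25) = 16.4/14 = 1.171.
Rearranging, λ(14.5 − 1.171×8.25) = 1.171, so λ = 1.171/4.836 = 0.2422 per s.

0.242 per s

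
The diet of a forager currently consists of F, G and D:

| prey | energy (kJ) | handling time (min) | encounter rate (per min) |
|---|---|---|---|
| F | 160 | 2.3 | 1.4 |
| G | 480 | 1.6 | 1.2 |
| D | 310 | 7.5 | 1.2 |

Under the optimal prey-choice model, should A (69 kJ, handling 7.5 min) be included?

No

On F, G and D alone, R = ΣλE/(1+Σλh) = 1172/15.14 = 77.41 kJ/min.
Profitability of A: 69/7.5 = 9.2 kJ/min.
Since 9.2 < R, time spent handling A is better spent searching.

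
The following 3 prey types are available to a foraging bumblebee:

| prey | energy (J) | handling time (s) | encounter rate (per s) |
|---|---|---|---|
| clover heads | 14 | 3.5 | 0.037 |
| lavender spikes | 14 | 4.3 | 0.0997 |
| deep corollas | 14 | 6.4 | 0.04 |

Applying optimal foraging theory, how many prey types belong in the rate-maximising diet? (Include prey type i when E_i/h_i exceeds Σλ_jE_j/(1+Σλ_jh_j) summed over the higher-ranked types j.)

E/h in descending order: clover heads 4, lavender spikes 3.26, deep corollas 2.19 J/s. The optimal diet is the largest prefix of this list for which every included type satisfies E_i/h_i > R on the types above it.
Rate on top 1: 0.4586. lavender spikes: 3.26 > 0.4586 → include.
Rate on top 2: 1.228. deep corollas: 2.19 > 1.228 → include.
Optimal diet: clover heads, lavender spikes, deep corollas — 3 of 3 types.

3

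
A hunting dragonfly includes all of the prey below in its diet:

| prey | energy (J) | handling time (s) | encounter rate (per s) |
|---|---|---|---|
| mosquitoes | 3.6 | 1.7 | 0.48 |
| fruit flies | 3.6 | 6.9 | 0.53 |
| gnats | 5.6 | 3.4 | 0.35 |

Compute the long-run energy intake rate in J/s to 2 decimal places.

R = (0.48×3.6 + 0.53×3.6 + 0.35×5.6) / (1 + 0.48×1.7 + 0.53×6.9 + 0.35×3.4) = 5.596/6.663 = 0.8399 J/s.

0.84 J/s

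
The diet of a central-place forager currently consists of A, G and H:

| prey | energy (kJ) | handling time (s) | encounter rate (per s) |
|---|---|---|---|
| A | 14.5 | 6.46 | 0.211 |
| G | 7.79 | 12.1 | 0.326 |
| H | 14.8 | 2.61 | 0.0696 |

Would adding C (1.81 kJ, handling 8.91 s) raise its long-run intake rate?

No

Intake rate on the current diet: R = (0.211×14.5 + 0.326×7.79 + 0.0696×14.8) / (1 + 0.211×6.46 + 0.326×12.1 + 0.0696×2.61) = 6.629/6.489 = 1.022 kJ/s.
C: E/h = 1.81/8.91 = 0.2031 kJ/s.
0.2031 < 1.022, so adding C would lower the average — exclude it.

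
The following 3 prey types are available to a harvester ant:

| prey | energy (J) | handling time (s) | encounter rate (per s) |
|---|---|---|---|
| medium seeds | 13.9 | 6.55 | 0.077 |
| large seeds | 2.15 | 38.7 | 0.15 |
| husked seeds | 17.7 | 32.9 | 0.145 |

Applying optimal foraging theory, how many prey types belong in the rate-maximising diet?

Rank by E/h (J/s): medium seeds 2.12, husked seeds 0.538, large seeds 0.0556. Include each in turn until the next type's E/h falls below the running intake rate.
Rate on top 1: 0.7115. husked seeds: 0.538 < 0.7115 → exclude; stop.
Optimal diet: medium seeds — 1 of 3 types.

1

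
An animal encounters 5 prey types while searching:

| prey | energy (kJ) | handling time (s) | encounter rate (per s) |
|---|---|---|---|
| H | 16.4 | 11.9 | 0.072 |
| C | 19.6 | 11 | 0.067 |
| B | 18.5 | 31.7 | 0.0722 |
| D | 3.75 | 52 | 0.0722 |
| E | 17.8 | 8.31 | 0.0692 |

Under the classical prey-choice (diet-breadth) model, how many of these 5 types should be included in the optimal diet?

3

Rank by E/h (kJ/s): E 2.14, C 1.78, H 1.38, B 0.584, D 0.0721. Include each in turn until the next type's E/h falls below the running intake rate.
Rate on top 1: 0.782. C: 1.78 > 0.782 → include.
Rate on top 2: 1.101. H: 1.38 > 1.101 → include.
Rate on top 3: 1.176. B: 0.584 < 1.176 → exclude; stop.
Optimal diet: E, C, H — 3 of 5 types.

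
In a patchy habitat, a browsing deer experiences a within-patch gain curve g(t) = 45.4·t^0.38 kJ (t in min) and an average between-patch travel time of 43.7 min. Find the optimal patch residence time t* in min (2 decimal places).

Optimal t* satisfies g'(t*) = g(t*)/(T + t*).
g'(t) = 0.38·45.4·t^-0.62. Setting 0.38·45.4·t^-0.62 = 45.4·t^0.38/(43.7+t) gives 0.38(43.7+t) = t, so 0.62·t = 0.38×43.7.
t* = 0.38×43.7/0.62 = 26.78 min.

26.78 min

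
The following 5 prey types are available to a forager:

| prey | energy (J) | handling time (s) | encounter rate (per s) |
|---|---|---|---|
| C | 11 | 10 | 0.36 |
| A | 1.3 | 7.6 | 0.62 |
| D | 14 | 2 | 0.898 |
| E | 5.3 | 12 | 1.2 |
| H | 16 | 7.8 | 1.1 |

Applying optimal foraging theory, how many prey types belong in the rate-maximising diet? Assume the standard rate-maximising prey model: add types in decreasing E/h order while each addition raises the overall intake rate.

1

E/h in descending order: D 7, H 2.05, C 1.1, E 0.442, A 0.171 J/s. The optimal diet is the largest prefix of this list for which every included type satisfies E_i/h_i > R on the types above it.
Rate on top 1: 4.496. H: 2.05 < 4.496 → exclude; stop.
Optimal diet: D — 1 of 5 types.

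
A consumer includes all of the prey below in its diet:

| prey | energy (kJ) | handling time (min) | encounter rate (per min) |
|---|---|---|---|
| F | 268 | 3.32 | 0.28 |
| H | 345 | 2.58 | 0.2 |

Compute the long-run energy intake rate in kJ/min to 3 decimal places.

58.898 kJ/min

R = (0.28×268 + 0.2×345) / (1 + 0.28×3.32 + 0.2×2.58) = 144/2.446 = 58.9 kJ/min.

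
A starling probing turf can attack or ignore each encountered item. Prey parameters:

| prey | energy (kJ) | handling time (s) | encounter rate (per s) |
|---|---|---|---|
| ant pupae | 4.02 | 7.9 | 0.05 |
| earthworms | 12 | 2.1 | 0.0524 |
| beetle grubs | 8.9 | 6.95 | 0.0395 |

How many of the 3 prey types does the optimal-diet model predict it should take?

2

E/h in descending order: earthworms 5.71, beetle grubs 1.28, ant pupae 0.509 kJ/s. The optimal diet is the largest prefix of this list for which every included type satisfies E_i/h_i > R on the types above it.
Rate on top 1: 0.5665. beetle grubs: 1.28 > 0.5665 → include.
Rate on top 2: 0.7081. ant pupae: 0.509 < 0.7081 → exclude; stop.
Optimal diet: earthworms, beetle grubs — 2 of 3 types.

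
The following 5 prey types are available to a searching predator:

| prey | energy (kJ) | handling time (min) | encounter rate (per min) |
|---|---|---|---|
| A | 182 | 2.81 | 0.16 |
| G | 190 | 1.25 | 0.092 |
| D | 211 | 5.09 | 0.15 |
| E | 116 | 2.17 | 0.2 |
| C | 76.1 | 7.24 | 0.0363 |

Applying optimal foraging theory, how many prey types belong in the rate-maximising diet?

4

Rank by E/h (kJ/min): G 152, A 64.8, E 53.5, D 41.5, C 10.5. Include each in turn until the next type's E/h falls below the running intake rate.
Rate on top 1: 15.68. A: 64.8 > 15.68 → include.
Rate on top 2: 29.78. E: 53.5 > 29.78 → include.
Rate on top 3: 34.92. D: 41.5 > 34.92 → include.
Rate on top 4: 36.73. C: 10.5 < 36.73 → exclude; stop.
Optimal diet: G, A, E, D — 4 of 5 types.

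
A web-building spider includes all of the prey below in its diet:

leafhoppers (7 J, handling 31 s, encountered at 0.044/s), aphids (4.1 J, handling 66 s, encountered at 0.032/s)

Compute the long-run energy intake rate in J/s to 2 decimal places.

0.10 J/s

R = Σλ_iE_i / (1 + Σλ_ih_i)
Numerator: 0.044×7 + 0.032×4.1 = 0.4392
Denominator: 1 + 0.044×31 + 0.032×66 = 4.476
R = 0.4392/4.476 = 0.09812 J/s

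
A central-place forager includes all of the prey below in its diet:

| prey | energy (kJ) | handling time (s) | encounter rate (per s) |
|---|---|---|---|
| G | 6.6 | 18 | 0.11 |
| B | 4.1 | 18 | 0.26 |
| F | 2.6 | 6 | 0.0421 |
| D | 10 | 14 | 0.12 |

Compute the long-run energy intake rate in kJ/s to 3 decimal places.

0.323 kJ/s

R = Σλ_iE_i / (1 + Σλ_ih_i)
Numerator: 0.11×6.6 + 0.26×4.1 + 0.0421×2.6 + 0.12×10 = 3.101
Denominator: 1 + 0.11×18 + 0.26×18 + 0.0421×6 + 0.12×14 = 9.593
R = 3.101/9.593 = 0.3233 kJ/s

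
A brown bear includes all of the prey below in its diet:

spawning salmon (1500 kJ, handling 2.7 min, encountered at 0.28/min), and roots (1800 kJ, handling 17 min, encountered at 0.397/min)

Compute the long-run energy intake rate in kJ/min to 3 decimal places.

133.404 kJ/min

R = Σλ_iE_i / (1 + Σλ_ih_i)
Numerator: 0.28×1500 + 0.397×1800 = 1135
Denominator: 1 + 0.28×2.7 + 0.397×17 = 8.505
R = 1135/8.505 = 133.4 kJ/min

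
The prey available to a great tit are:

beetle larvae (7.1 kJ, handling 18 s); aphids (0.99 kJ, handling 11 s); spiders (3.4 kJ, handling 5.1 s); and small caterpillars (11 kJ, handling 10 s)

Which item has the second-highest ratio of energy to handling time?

In descending order of E/h:
small caterpillars: 11/10 = 1.1 kJ/s
spiders: 3.4/5.1 = 0.667 kJ/s
beetle larvae: 7.1/18 = 0.394 kJ/s
aphids: 0.99/11 = 0.09 kJ/s

spiders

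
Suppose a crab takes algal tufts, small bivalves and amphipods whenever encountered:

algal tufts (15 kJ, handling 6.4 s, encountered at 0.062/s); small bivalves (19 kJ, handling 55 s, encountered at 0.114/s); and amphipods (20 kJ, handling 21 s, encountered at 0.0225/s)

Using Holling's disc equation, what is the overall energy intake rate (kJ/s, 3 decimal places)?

0.436 kJ/s

R = (0.062×15 + 0.114×19 + 0.0225×20) / (1 + 0.062×6.4 + 0.114×55 + 0.0225×21) = 3.546/8.139 = 0.4357 kJ/s.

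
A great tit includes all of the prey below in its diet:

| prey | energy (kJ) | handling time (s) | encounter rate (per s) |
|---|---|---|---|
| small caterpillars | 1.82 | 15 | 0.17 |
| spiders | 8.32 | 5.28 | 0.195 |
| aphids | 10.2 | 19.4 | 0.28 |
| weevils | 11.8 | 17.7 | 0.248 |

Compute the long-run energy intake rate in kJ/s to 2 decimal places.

0.54 kJ/s

Energy encountered per unit search time: 0.17×1.82 + 0.195×8.32 + 0.28×10.2 + 0.248×11.8 = 7.714 kJ/s.
Handling time per unit search time: 0.17×15 + 0.195×5.28 + 0.28×19.4 + 0.248×17.7 = 13.4.
Rate = 7.714/(1 + 13.4) = 0.5357 kJ/s.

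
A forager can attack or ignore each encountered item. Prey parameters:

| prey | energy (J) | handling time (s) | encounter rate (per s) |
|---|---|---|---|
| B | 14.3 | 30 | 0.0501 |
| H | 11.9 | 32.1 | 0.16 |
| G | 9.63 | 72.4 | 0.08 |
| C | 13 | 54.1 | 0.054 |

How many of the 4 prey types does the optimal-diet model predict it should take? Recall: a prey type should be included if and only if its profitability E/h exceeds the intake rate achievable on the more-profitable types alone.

2

Profitabilities (E/h, J/s): B 0.477, H 0.371, C 0.24, G 0.133. Add prey in this order while the next type's profitability exceeds the intake rate on those already taken.
Rate on top 1: 0.2862. H: 0.371 > 0.2862 → include.
Rate on top 2: 0.343. C: 0.24 < 0.343 → exclude; stop.
Optimal diet: B, H — 2 of 4 types.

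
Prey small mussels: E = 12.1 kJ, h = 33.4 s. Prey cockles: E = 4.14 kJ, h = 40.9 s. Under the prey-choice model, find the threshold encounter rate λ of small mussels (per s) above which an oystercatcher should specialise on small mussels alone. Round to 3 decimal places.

The zero-one rule: include cockles iff E₂/h₂ > λE₁/(1+λh₁). Equality gives the switch point.
λE₁h₂ = E₂ + λE₂h₁ ⇒ λ = E₂/(E₁h₂ − E₂h₁) = 4.14/(494.9 − 138.3) = 0.01161 per s.

0.012 per s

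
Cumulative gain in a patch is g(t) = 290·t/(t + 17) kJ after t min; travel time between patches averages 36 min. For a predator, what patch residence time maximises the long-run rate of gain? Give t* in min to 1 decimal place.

By the marginal value theorem, leave when the instantaneous gain rate g'(t) equals the habitat-wide average g(t)/(T + t).
g'(t) = 290·17/(t + 17)². Setting 290·17/(t+17)² = 290t/[(t+17)(36+t)] gives 17(36+t) = t(t+17), so t² = 17×36 = 612.
t* = √612 = 24.74 min.

24.7 min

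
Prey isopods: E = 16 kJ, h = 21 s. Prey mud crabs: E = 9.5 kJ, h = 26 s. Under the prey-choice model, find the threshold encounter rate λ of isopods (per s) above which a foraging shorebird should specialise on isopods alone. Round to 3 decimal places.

0.044 per s

Drop mud crabs once their profitability E₂/h₂ falls below the rate achievable on isopods alone: E₂/h₂ = λE₁/(1 + λh₁).
Solve for λ: λE₁h₂ = E₂(1 + λh₁) → λ(E₁h₂ − E₂h₁) = E₂ → λ = E₂/(E₁h₂ − E₂h₁).
λ = 9.5/(16×26 − 9.5×21) = 9.5/216.5 = 0.04388 per s.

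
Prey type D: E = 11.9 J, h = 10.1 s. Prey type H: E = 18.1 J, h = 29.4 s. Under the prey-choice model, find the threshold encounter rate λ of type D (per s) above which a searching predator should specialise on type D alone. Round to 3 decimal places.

0.108 per s

Drop type H once their profitability E₂/h₂ falls below the rate achievable on type D alone: E₂/h₂ = λE₁/(1 + λh₁).
Solve for λ: λE₁h₂ = E₂(1 + λh₁) → λ(E₁h₂ − E₂h₁) = E₂ → λ = E₂/(E₁h₂ − E₂h₁).
λ = 18.1/(11.9×29.4 − 18.1×10.1) = 18.1/167.1 = 0.1084 per s.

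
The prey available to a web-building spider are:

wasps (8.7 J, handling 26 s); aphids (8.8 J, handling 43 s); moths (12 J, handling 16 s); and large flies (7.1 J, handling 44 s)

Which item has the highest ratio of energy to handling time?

Profitability E/h (J/s): wasps = 8.7/26 = 0.335, aphids = 8.8/43 = 0.205, moths = 12/16 = 0.75, large flies = 7.1/44 = 0.161.
Ranked: moths > wasps > aphids > large flies.

moths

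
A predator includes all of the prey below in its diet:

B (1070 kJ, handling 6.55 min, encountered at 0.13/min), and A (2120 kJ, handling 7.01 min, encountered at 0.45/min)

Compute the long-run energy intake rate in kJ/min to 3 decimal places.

R = (0.13×1070 + 0.45×2120) / (1 + 0.13×6.55 + 0.45×7.01) = 1093/5.006 = 218.4 kJ/min.

218.358 kJ/min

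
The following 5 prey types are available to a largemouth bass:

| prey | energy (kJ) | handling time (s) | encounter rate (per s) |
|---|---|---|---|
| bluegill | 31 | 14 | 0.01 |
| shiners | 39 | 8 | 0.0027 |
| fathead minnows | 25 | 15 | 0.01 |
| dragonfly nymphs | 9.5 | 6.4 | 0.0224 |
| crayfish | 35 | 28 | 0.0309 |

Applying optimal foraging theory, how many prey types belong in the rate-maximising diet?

5

Profitabilities (E/h, kJ/s): shiners 4.88, bluegill 2.21, fathead minnows 1.67, dragonfly nymphs 1.48, crayfish 1.25. Add prey in this order while the next type's profitability exceeds the intake rate on those already taken.
Rate on top 1: 0.1031. bluegill: 2.21 > 0.1031 → include.
Rate on top 2: 0.3575. fathead minnows: 1.67 > 0.3575 → include.
Rate on top 3: 0.5072. dragonfly nymphs: 1.48 > 0.5072 → include.
Rate on top 4: 0.6035. crayfish: 1.25 > 0.6035 → include.
Optimal diet: shiners, bluegill, fathead minnows, dragonfly nymphs, crayfish — 5 of 5 types.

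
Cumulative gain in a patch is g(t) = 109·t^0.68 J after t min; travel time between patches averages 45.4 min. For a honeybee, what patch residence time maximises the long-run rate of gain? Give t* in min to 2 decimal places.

96.48 min

By the marginal value theorem, leave when the instantaneous gain rate g'(t) equals the habitat-wide average g(t)/(T + t).
g'(t) = 0.68·109·t^-0.32. Setting 0.68·109·t^-0.32 = 109·t^0.68/(45.4+t) gives 0.68(45.4+t) = t, so 0.32·t = 0.68×45.4.
t* = 0.68×45.4/0.32 = 96.48 min.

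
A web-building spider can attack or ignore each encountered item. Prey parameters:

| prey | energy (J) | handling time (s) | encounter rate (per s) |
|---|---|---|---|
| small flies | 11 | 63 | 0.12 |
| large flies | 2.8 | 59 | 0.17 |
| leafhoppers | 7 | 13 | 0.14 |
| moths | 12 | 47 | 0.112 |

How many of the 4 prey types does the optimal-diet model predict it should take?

E/h in descending order: leafhoppers 0.538, moths 0.255, small flies 0.175, large flies 0.0475 J/s. The optimal diet is the largest prefix of this list for which every included type satisfies E_i/h_i > R on the types above it.
Rate on top 1: 0.3475. moths: 0.255 < 0.3475 → exclude; stop.
Optimal diet: leafhoppers — 1 of 4 types.

1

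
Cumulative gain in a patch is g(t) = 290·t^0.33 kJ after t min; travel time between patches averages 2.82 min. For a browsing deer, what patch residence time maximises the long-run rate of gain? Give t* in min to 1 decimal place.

1.4 min

Maximise g(t)/(T+t): set derivative to zero → g'(t)(T+t) = g(t).
g'(t) = 0.33·290·t^-0.67. Setting 0.33·290·t^-0.67 = 290·t^0.33/(2.82+t) gives 0.33(2.82+t) = t, so 0.67·t = 0.33×2.82.
t* = 0.33×2.82/0.67 = 1.389 min.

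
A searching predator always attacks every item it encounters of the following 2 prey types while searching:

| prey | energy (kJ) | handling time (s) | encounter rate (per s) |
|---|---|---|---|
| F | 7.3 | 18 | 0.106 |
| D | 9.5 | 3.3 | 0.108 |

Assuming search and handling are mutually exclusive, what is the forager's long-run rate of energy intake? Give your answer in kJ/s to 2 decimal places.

0.55 kJ/s

R = (0.106×7.3 + 0.108×9.5) / (1 + 0.106×18 + 0.108×3.3) = 1.8/3.264 = 0.5513 kJ/s.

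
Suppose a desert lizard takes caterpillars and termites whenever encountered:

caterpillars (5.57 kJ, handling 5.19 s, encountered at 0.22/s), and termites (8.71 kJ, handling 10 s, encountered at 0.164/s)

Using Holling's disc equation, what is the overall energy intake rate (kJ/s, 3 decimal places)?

Energy encountered per unit search time: 0.22×5.57 + 0.164×8.71 = 2.654 kJ/s.
Handling time per unit search time: 0.22×5.19 + 0.164×10 = 2.782.
Rate = 2.654/(1 + 2.782) = 0.7017 kJ/s.

0.702 kJ/s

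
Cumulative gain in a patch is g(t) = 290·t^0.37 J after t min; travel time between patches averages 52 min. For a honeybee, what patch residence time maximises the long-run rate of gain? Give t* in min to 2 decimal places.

Maximise g(t)/(T+t): set derivative to zero → g'(t)(T+t) = g(t).
g'(t) = 0.37·290·t^-0.63. Setting 0.37·290·t^-0.63 = 290·t^0.37/(52+t) gives 0.37(52+t) = t, so 0.63·t = 0.37×52.
t* = 0.37×52/0.63 = 30.54 min.

30.54 min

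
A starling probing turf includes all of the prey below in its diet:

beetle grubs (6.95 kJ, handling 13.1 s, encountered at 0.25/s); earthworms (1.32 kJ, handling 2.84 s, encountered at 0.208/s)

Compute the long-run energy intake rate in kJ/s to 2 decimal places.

R = Σλ_iE_i / (1 + Σλ_ih_i)
Numerator: 0.25×6.95 + 0.208×1.32 = 2.012
Denominator: 1 + 0.25×13.1 + 0.208×2.84 = 4.866
R = 2.012/4.866 = 0.4135 kJ/s

0.41 kJ/s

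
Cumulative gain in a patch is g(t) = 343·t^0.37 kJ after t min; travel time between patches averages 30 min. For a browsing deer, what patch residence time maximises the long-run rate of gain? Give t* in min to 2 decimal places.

17.62 min

By the marginal value theorem, leave when the instantaneous gain rate g'(t) equals the habitat-wide average g(t)/(T + t).
g'(t) = 0.37·343·t^-0.63. Setting 0.37·343·t^-0.63 = 343·t^0.37/(30+t) gives 0.37(30+t) = t, so 0.63·t = 0.37×30.
t* = 0.37×30/0.63 = 17.62 min.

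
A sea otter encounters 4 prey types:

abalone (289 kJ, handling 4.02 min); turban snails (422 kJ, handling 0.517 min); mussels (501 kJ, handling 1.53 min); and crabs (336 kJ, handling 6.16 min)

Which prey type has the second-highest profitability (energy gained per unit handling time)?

mussels

Profitability E/h (kJ/min): abalone = 289/4.02 = 71.9, turban snails = 422/0.517 = 816, mussels = 501/1.53 = 327, crabs = 336/6.16 = 54.5.
Ranked: turban snails > mussels > abalone > crabs.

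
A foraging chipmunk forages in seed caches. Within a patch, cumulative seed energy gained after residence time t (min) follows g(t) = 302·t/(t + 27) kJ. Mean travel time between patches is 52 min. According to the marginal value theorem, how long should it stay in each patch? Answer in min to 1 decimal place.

Optimal t* satisfies g'(t*) = g(t*)/(T + t*).
g'(t) = 302·27/(t + 27)². Setting 302·27/(t+27)² = 302t/[(t+27)(52+t)] gives 27(52+t) = t(t+27), so t² = 27×52 = 1404.
t* = √1404 = 37.47 min.

37.5 min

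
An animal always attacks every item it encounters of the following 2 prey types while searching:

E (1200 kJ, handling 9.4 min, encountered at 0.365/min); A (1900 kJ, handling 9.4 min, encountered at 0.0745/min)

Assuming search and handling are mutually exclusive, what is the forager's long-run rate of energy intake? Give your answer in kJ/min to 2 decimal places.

112.94 kJ/min

R = Σλ_iE_i / (1 + Σλ_ih_i)
Numerator: 0.365×1200 + 0.0745×1900 = 579.5
Denominator: 1 + 0.365×9.4 + 0.0745×9.4 = 5.131
R = 579.5/5.131 = 112.9 kJ/min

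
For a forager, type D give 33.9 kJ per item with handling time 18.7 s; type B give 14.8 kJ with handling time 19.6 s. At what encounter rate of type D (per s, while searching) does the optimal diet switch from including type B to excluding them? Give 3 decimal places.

The zero-one rule: include type B iff E₂/h₂ > λE₁/(1+λh₁). Equality gives the switch point.
λE₁h₂ = E₂ + λE₂h₁ ⇒ λ = E₂/(E₁h₂ − E₂h₁) = 14.8/(664.4 − 276.8) = 0.03818 per s.

0.038 per s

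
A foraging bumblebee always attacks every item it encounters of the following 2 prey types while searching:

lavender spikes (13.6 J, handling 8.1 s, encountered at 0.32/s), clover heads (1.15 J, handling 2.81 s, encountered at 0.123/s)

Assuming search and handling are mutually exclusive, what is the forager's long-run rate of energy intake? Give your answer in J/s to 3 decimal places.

1.141 J/s

R = (0.32×13.6 + 0.123×1.15) / (1 + 0.32×8.1 + 0.123×2.81) = 4.493/3.938 = 1.141 J/s.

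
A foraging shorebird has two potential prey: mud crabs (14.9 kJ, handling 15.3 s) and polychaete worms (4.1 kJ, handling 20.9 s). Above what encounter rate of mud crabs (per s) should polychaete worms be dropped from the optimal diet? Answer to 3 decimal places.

0.016 per s

At the threshold, the rate on mud crabs alone equals the profitability of polychaete worms: λ·14.9/(1 + λ·15.3) = 4.1/20.9 = 0.1962.
Rearranging, λ(14.9 − 0.1962×15.3) = 0.1962, so λ = 0.1962/11.9 = 0.01649 per s.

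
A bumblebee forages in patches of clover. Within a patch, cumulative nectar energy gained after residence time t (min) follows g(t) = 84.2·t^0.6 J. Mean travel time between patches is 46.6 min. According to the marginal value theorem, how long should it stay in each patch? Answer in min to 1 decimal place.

69.9 min

By the marginal value theorem, leave when the instantaneous gain rate g'(t) equals the habitat-wide average g(t)/(T + t).
g'(t) = 0.6·84.2·t^-0.4. Setting 0.6·84.2·t^-0.4 = 84.2·t^0.6/(46.6+t) gives 0.6(46.6+t) = t, so 0.40·t = 0.6×46.6.
t* = 0.6×46.6/0.40 = 69.9 min.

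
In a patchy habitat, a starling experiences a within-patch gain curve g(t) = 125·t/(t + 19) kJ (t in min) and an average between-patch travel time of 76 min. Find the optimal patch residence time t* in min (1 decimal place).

38.0 min

Optimal t* satisfies g'(t*) = g(t*)/(T + t*).
g'(t) = 125·19/(t + 19)². Setting 125·19/(t+19)² = 125t/[(t+19)(76+t)] gives 19(76+t) = t(t+19), so t² = 19×76 = 1444.
t* = √1444 = 38 min.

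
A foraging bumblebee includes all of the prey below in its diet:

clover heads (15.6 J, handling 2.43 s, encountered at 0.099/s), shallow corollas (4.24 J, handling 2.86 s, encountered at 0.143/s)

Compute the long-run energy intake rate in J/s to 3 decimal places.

R = Σλ_iE_i / (1 + Σλ_ih_i)
Numerator: 0.099×15.6 + 0.143×4.24 = 2.151
Denominator: 1 + 0.099×2.43 + 0.143×2.86 = 1.65
R = 2.151/1.65 = 1.304 J/s

1.304 J/s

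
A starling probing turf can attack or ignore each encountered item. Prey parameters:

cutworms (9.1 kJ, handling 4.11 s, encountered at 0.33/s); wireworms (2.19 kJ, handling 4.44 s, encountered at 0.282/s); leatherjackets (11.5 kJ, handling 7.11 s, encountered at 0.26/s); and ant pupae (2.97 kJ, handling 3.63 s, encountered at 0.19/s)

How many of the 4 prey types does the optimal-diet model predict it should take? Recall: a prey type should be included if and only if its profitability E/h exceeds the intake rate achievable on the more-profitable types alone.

Rank by E/h (kJ/s): cutworms 2.21, leatherjackets 1.62, ant pupae 0.818, wireworms 0.493. Include each in turn until the next type's E/h falls below the running intake rate.
Rate on top 1: 1.274. leatherjackets: 1.62 > 1.274 → include.
Rate on top 2: 1.425. ant pupae: 0.818 < 1.425 → exclude; stop.
Optimal diet: cutworms, leatherjackets — 2 of 4 types.

2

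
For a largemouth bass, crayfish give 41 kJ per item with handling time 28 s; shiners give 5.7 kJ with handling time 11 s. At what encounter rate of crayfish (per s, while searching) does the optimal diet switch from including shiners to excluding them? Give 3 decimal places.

0.020 per s

Drop shiners once their profitability E₂/h₂ falls below the rate achievable on crayfish alone: E₂/h₂ = λE₁/(1 + λh₁).
Solve for λ: λE₁h₂ = E₂(1 + λh₁) → λ(E₁h₂ − E₂h₁) = E₂ → λ = E₂/(E₁h₂ − E₂h₁).
λ = 5.7/(41×11 − 5.7×28) = 5.7/291.4 = 0.01956 per s.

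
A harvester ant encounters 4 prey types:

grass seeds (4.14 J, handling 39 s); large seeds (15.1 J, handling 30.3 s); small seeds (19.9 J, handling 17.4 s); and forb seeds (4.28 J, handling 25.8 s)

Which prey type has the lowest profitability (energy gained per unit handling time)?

grass seeds

In descending order of E/h:
small seeds: 19.9/17.4 = 1.14 J/s
large seeds: 15.1/30.3 = 0.498 J/s
forb seeds: 4.28/25.8 = 0.166 J/s
grass seeds: 4.14/39 = 0.106 J/s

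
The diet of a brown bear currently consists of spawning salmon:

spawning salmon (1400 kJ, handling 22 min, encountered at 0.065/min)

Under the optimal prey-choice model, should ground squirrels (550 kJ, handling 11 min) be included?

Yes

Current rate: (0.065×1400)/(1 + 0.065×22) = 37.45 kJ/min.
Profitability of ground squirrels: 550/11 = 50 kJ/min.
50 > 37.45, so adding ground squirrels raises the average — include it.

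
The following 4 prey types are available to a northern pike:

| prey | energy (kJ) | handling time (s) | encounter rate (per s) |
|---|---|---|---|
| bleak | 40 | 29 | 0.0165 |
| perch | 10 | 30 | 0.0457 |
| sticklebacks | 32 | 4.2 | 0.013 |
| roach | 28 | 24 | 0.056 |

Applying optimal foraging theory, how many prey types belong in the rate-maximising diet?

Profitabilities (E/h, kJ/s): sticklebacks 7.62, bleak 1.38, roach 1.17, perch 0.333. Add prey in this order while the next type's profitability exceeds the intake rate on those already taken.
Rate on top 1: 0.3945. bleak: 1.38 > 0.3945 → include.
Rate on top 2: 0.7018. roach: 1.17 > 0.7018 → include.
Rate on top 3: 0.919. perch: 0.333 < 0.919 → exclude; stop.
Optimal diet: sticklebacks, bleak, roach — 3 of 4 types.

3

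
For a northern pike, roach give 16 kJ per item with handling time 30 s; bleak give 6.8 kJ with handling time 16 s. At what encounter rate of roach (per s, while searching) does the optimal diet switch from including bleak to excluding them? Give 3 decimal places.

0.131 per s

The zero-one rule: include bleak iff E₂/h₂ > λE₁/(1+λh₁). Equality gives the switch point.
λE₁h₂ = E₂ + λE₂h₁ ⇒ λ = E₂/(E₁h₂ − E₂h₁) = 6.8/(256 − 204) = 0.1308 per s.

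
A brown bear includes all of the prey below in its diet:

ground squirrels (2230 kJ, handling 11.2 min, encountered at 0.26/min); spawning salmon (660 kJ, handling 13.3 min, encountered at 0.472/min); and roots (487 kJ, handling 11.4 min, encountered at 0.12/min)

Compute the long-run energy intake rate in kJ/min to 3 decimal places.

82.176 kJ/min

Energy encountered per unit search time: 0.26×2230 + 0.472×660 + 0.12×487 = 949.8 kJ/min.
Handling time per unit search time: 0.26×11.2 + 0.472×13.3 + 0.12×11.4 = 10.56.
Rate = 949.8/(1 + 10.56) = 82.18 kJ/min.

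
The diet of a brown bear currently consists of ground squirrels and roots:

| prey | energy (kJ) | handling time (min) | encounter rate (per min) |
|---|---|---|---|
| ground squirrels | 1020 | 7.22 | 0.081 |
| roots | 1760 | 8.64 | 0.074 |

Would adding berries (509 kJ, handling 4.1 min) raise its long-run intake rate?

Yes

On ground squirrels and roots alone, R = ΣλE/(1+Σλh) = 212.9/2.224 = 95.7 kJ/min.
Profitability of berries: 509/4.1 = 124.1 kJ/min.
Since 124.1 > R, including berries increases the long-run rate.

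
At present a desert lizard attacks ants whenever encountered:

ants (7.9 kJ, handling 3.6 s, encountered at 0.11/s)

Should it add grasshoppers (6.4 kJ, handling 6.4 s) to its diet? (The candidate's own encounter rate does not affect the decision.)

Intake rate on the current diet: R = (0.11×7.9) / (1 + 0.11×3.6) = 0.869/1.396 = 0.6225 kJ/s.
Profitability of grasshoppers: 6.4/6.4 = 1 kJ/s.
Since 1 > R, including grasshoppers increases the long-run rate.

Yes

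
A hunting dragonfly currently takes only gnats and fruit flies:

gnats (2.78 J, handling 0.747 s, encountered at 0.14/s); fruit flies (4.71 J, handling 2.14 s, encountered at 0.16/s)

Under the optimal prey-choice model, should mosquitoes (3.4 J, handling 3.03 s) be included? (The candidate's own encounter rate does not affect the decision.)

On gnats and fruit flies alone, R = ΣλE/(1+Σλh) = 1.143/1.447 = 0.7898 J/s.
mosquitoes: E/h = 3.4/3.03 = 1.122 J/s.
Since 1.122 > R, including mosquitoes increases the long-run rate.

Yes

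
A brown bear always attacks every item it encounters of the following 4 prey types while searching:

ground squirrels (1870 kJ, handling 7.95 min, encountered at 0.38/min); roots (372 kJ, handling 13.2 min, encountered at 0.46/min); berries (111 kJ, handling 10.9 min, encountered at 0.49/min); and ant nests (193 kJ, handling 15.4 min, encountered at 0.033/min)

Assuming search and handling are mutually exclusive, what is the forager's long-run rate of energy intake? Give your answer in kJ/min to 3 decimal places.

59.119 kJ/min

R = (0.38×1870 + 0.46×372 + 0.49×111 + 0.033×193) / (1 + 0.38×7.95 + 0.46×13.2 + 0.49×10.9 + 0.033×15.4) = 942.5/15.94 = 59.12 kJ/min.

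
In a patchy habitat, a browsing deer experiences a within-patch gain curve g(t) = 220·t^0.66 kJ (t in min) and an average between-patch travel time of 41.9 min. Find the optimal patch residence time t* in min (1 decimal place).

81.3 min

Optimal t* satisfies g'(t*) = g(t*)/(T + t*).
g'(t) = 0.66·220·t^-0.34. Setting 0.66·220·t^-0.34 = 220·t^0.66/(41.9+t) gives 0.66(41.9+t) = t, so 0.34·t = 0.66×41.9.
t* = 0.66×41.9/0.34 = 81.34 min.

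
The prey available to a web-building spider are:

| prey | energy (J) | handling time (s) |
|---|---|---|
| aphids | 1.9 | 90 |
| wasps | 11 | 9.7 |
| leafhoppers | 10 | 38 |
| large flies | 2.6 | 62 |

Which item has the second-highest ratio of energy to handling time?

In descending order of E/h:
wasps: 11/9.7 = 1.13 J/s
leafhoppers: 10/38 = 0.263 J/s
large flies: 2.6/62 = 0.0419 J/s
aphids: 1.9/90 = 0.0211 J/s

leafhoppers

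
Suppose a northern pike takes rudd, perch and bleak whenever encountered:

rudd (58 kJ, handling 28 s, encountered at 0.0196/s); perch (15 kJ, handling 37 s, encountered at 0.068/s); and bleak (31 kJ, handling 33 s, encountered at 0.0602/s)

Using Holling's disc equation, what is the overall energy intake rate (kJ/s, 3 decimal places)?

R = Σλ_iE_i / (1 + Σλ_ih_i)
Numerator: 0.0196×58 + 0.068×15 + 0.0602×31 = 4.023
Denominator: 1 + 0.0196×28 + 0.068×37 + 0.0602×33 = 6.051
R = 4.023/6.051 = 0.6648 kJ/s

0.665 kJ/s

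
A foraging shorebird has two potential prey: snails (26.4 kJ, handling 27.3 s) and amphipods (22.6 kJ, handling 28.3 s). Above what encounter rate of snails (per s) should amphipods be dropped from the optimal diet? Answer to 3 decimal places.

The zero-one rule: include amphipods iff E₂/h₂ > λE₁/(1+λh₁). Equality gives the switch point.
λE₁h₂ = E₂ + λE₂h₁ ⇒ λ = E₂/(E₁h₂ − E₂h₁) = 22.6/(747.1 − 617) = 0.1737 per s.

0.174 per s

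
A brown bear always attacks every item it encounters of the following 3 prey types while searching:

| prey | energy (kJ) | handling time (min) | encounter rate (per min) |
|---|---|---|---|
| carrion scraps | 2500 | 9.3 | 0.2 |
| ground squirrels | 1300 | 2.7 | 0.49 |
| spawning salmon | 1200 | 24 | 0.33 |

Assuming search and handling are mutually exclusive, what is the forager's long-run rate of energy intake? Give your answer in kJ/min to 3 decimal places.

Energy encountered per unit search time: 0.2×2500 + 0.49×1300 + 0.33×1200 = 1533 kJ/min.
Handling time per unit search time: 0.2×9.3 + 0.49×2.7 + 0.33×24 = 11.1.
Rate = 1533/(1 + 11.1) = 126.7 kJ/min.

126.663 kJ/min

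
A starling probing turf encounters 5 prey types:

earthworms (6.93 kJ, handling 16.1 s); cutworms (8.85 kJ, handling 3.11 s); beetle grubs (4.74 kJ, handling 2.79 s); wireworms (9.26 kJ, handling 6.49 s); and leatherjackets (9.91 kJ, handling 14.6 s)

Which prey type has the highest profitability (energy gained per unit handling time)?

In descending order of E/h:
cutworms: 8.85/3.11 = 2.85 kJ/s
beetle grubs: 4.74/2.79 = 1.7 kJ/s
wireworms: 9.26/6.49 = 1.43 kJ/s
leatherjackets: 9.91/14.6 = 0.679 kJ/s
earthworms: 6.93/16.1 = 0.43 kJ/s

cutworms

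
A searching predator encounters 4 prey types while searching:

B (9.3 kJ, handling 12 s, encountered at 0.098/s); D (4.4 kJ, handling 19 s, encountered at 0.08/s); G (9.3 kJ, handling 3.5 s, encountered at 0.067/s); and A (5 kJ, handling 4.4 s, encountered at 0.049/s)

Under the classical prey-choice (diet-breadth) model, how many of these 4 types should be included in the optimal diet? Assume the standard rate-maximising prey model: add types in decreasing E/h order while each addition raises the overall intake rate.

E/h in descending order: G 2.66, A 1.14, B 0.775, D 0.232 kJ/s. The optimal diet is the largest prefix of this list for which every included type satisfies E_i/h_i > R on the types above it.
Rate on top 1: 0.5047. A: 1.14 > 0.5047 → include.
Rate on top 2: 0.5986. B: 0.775 > 0.5986 → include.
Rate on top 3: 0.6776. D: 0.232 < 0.6776 → exclude; stop.
Optimal diet: G, A, B — 3 of 4 types.

3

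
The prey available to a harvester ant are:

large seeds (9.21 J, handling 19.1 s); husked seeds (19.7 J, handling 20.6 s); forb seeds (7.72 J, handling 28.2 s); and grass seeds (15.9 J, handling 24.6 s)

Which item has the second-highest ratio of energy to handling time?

In descending order of E/h:
husked seeds: 19.7/20.6 = 0.956 J/s
grass seeds: 15.9/24.6 = 0.646 J/s
large seeds: 9.21/19.1 = 0.482 J/s
forb seeds: 7.72/28.2 = 0.274 J/s

grass seeds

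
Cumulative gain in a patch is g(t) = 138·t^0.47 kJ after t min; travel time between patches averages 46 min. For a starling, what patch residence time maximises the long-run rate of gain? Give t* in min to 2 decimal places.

Maximise g(t)/(T+t): set derivative to zero → g'(t)(T+t) = g(t).
g'(t) = 0.47·138·t^-0.53. Setting 0.47·138·t^-0.53 = 138·t^0.47/(46+t) gives 0.47(46+t) = t, so 0.53·t = 0.47×46.
t* = 0.47×46/0.53 = 40.79 min.

40.79 min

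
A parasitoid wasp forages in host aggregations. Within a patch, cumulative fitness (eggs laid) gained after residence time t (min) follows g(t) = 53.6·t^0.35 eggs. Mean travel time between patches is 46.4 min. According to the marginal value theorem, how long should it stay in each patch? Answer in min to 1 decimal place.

25.0 min

By the marginal value theorem, leave when the instantaneous gain rate g'(t) equals the habitat-wide average g(t)/(T + t).
g'(t) = 0.35·53.6·t^-0.65. Setting 0.35·53.6·t^-0.65 = 53.6·t^0.35/(46.4+t) gives 0.35(46.4+t) = t, so 0.65·t = 0.35×46.4.
t* = 0.35×46.4/0.65 = 24.98 min.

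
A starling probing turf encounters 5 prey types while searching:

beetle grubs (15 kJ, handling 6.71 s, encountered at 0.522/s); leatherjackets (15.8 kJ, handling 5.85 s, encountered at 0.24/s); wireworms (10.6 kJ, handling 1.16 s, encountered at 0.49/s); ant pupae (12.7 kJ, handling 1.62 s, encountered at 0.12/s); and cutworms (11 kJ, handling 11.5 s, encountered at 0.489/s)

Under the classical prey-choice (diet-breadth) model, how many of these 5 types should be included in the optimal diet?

Profitabilities (E/h, kJ/s): wireworms 9.14, ant pupae 7.84, leatherjackets 2.7, beetle grubs 2.24, cutworms 0.957. Add prey in this order while the next type's profitability exceeds the intake rate on those already taken.
Rate on top 1: 3.312. ant pupae: 7.84 > 3.312 → include.
Rate on top 2: 3.811. leatherjackets: 2.7 < 3.811 → exclude; stop.
Optimal diet: wireworms, ant pupae — 2 of 5 types.

2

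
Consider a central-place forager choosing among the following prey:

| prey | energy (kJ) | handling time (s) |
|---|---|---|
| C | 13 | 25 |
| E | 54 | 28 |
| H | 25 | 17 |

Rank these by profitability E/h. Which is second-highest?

Profitability E/h (kJ/s): C = 13/25 = 0.52, E = 54/28 = 1.93, H = 25/17 = 1.47.
Ranked: E > H > C.

H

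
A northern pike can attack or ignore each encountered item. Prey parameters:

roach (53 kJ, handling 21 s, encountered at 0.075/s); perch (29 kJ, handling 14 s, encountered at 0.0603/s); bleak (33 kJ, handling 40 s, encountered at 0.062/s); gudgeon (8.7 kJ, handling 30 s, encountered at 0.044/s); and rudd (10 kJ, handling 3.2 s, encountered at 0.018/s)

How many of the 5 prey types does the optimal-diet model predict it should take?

Profitabilities (E/h, kJ/s): rudd 3.12, roach 2.52, perch 2.07, bleak 0.825, gudgeon 0.29. Add prey in this order while the next type's profitability exceeds the intake rate on those already taken.
Rate on top 1: 0.1702. roach: 2.52 > 0.1702 → include.
Rate on top 2: 1.578. perch: 2.07 > 1.578 → include.
Rate on top 3: 1.698. bleak: 0.825 < 1.698 → exclude; stop.
Optimal diet: rudd, roach, perch — 3 of 5 types.

3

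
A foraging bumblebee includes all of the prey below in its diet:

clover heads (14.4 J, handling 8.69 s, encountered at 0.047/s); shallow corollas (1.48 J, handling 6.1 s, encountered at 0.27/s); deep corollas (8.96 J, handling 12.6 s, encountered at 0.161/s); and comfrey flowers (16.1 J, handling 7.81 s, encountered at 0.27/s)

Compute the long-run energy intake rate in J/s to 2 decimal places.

Energy encountered per unit search time: 0.047×14.4 + 0.27×1.48 + 0.161×8.96 + 0.27×16.1 = 6.866 J/s.
Handling time per unit search time: 0.047×8.69 + 0.27×6.1 + 0.161×12.6 + 0.27×7.81 = 6.193.
Rate = 6.866/(1 + 6.193) = 0.9546 J/s.

0.95 J/s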